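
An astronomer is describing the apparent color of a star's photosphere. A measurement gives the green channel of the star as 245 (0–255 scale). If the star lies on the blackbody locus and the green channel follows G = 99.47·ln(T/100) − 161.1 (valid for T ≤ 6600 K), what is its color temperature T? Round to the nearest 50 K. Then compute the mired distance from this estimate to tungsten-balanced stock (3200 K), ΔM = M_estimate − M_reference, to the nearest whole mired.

-144 mireds

ln t = (245 + 161.1) / 99.47 = 4.0826.
t = e^4.0826 = 59.302.
T = 100·t = 5930 K → 5950 K to the nearest 50 K.
M_estimate = 10⁶/5950 = 168.07; M_reference = 10⁶/3200 = 312.50.
ΔM = 168.07 − 312.50 = -144.43 → -144 mireds.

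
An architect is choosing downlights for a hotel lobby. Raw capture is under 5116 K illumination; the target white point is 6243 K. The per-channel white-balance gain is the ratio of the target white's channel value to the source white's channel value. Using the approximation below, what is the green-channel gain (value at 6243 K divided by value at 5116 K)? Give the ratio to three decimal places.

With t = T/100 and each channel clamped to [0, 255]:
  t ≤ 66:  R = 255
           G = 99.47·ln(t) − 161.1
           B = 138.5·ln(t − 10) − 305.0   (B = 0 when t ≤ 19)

At 5116 K (t = 51.16):
  G = 99.47·ln 51.16 − 161.1 = 99.47·3.9350 − 161.1 = 230.310.
At 6243 K (t = 62.43):
  G = 99.47·ln 62.43 − 161.1 = 99.47·4.1340 − 161.1 = 250.114.
Gain = 250.114 / 230.310 = 1.0860 → 1.086.

1.086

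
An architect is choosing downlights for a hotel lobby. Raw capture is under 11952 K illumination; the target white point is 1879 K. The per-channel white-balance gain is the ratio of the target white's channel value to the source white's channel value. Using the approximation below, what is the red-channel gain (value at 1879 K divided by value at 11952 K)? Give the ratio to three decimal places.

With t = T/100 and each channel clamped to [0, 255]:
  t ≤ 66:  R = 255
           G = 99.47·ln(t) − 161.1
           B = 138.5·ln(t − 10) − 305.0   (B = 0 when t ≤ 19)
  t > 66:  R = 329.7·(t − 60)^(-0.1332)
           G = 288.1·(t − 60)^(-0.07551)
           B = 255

At 11952 K (t = 119.52):
  R = 329.7·(119.52 − 60)^(-0.1332) = 329.7·59.52^(-0.1332) = 329.7·0.58025 = 191.308.
At 1879 K (t = 18.79):
  R = 255 by definition for t ≤ 66.
Gain = 255.000 / 191.308 = 1.3329 → 1.333.

1.333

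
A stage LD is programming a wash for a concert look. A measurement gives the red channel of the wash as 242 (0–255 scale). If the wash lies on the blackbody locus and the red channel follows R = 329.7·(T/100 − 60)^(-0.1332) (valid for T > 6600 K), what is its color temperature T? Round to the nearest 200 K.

7000 K

(t − 60)^(-0.1332) = 242/329.7 = 0.73400.
t − 60 = 0.73400^(1/-0.1332) = 0.73400^(-7.508) = 10.193, so t = 70.193.
T = 100·t = 7019 K → 7000 K to the nearest 200 K.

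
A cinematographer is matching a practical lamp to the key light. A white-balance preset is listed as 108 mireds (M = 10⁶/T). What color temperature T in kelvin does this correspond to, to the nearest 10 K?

9260 K

T = 10⁶ / 108 = 9259.26 K → 9260 K.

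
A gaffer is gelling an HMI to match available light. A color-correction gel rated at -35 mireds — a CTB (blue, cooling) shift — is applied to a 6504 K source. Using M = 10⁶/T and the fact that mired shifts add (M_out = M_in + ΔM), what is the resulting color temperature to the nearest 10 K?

8420 K

M_in = 10⁶/6504 = 153.75 mireds.
M_out = 153.75 + (-35) = 118.75 mireds.
T_out = 10⁶/118.75 = 8420.9 K → 8420 K.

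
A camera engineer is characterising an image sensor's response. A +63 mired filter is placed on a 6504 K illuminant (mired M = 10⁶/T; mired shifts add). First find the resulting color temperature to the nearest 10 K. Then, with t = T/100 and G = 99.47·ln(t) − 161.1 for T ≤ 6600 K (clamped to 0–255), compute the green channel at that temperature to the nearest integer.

220

M_in = 10⁶/6504 = 153.75; M_out = 153.75 + (+63) = 216.75.
T_out = 10⁶/216.75 = 4613.6 K → 4610 K; t = 46.1.
G = 99.47·ln 46.1 − 161.1 = 99.47·3.8308 − 161.1 = 219.951.
Rounded: 220.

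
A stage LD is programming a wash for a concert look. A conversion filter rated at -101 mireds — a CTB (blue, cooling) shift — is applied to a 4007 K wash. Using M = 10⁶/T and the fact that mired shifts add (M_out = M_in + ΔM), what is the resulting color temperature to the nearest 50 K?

M_in = 10⁶/4007 = 249.56 mireds.
M_out = 249.56 + (-101) = 148.56 mireds.
T_out = 10⁶/148.56 = 6731.1 K → 6750 K.

6750 K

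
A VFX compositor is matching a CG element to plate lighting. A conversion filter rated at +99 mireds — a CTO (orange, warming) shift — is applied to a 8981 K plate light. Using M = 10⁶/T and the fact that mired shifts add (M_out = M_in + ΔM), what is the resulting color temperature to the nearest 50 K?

4750 K

M_in = 10⁶/8981 = 111.35 mireds.
M_out = 111.35 + (+99) = 210.35 mireds.
T_out = 10⁶/210.35 = 4754.1 K → 4750 K.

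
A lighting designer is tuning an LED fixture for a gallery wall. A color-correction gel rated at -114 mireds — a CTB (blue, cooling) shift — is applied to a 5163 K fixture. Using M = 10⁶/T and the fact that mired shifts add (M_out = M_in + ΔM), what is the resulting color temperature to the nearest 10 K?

M_in = 10⁶/5163 = 193.69 mireds.
M_out = 193.69 + (-114) = 79.69 mireds.
T_out = 10⁶/79.69 = 12549.3 K → 12550 K.

12550 K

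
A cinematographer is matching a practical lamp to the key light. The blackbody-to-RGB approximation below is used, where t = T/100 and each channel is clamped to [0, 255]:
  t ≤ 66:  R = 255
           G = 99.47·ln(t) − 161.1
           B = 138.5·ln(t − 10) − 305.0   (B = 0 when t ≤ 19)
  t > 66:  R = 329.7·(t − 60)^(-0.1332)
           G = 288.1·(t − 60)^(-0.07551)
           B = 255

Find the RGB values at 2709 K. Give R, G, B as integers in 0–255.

R=255, G=167, B=88

t = 2709/100 = 27.09; the t ≤ 66 branch applies.
R = 255 by definition for t ≤ 66.
G = 99.47·ln 27.09 − 161.1 = 99.47·3.2992 − 161.1 = 167.068.
B = 138.5·ln(27.09 − 10) − 305.0 = 138.5·ln 17.09 − 305.0 = 138.5·2.8385 − 305.0 = 88.131.
Rounded: (255, 167, 88).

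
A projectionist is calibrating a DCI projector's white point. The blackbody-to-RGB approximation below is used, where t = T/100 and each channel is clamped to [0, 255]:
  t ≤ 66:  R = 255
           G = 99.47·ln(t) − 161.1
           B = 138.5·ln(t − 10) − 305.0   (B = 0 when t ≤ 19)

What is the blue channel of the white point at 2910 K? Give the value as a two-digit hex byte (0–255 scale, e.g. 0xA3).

0x68

t = 2910/100 = 29.1; the t ≤ 66 branch applies.
B = 138.5·ln(29.1 − 10) − 305.0 = 138.5·ln 19.1 − 305.0 = 138.5·2.9497 − 305.0 = 103.532.
Rounded: 104; in hex, 0x68.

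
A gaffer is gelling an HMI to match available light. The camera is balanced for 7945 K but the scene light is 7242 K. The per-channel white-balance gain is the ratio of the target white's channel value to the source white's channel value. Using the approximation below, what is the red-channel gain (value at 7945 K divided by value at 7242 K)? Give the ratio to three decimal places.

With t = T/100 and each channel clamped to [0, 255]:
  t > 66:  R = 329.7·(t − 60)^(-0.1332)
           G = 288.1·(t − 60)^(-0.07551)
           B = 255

0.942

At 7242 K (t = 72.42):
  R = 329.7·(72.42 − 60)^(-0.1332) = 329.7·12.42^(-0.1332) = 329.7·0.71493 = 235.712.
At 7945 K (t = 79.45):
  R = 329.7·(79.45 − 60)^(-0.1332) = 329.7·19.45^(-0.1332) = 329.7·0.67347 = 222.042.
Gain = 222.042 / 235.712 = 0.9420 → 0.942.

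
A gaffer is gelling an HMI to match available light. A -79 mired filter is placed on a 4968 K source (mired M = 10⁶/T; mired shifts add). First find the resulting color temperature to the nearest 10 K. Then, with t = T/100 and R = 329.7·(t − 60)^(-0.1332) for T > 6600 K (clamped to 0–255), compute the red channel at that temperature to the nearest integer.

M_in = 10⁶/4968 = 201.29; M_out = 201.29 + (-79) = 122.29.
T_out = 10⁶/122.29 = 8177.4 K → 8180 K; t = 81.8.
R = 329.7·(81.8 − 60)^(-0.1332) = 329.7·21.8^(-0.1332) = 329.7·0.66331 = 218.694.
Rounded: 219.

219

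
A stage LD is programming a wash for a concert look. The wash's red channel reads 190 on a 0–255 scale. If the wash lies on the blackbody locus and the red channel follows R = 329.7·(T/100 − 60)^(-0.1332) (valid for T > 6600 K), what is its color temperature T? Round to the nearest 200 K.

12200 K

(t − 60)^(-0.1332) = 190/329.7 = 0.57628.
t − 60 = 0.57628^(1/-0.1332) = 0.57628^(-7.508) = 62.667, so t = 122.667.
T = 100·t = 12267 K → 12200 K to the nearest 200 K.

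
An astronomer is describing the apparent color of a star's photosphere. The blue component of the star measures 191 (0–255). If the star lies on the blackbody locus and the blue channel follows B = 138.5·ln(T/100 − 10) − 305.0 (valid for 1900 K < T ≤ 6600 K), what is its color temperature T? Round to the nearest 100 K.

ln(t − 10) = (191 + 305.0) / 138.5 = 3.5812.
t − 10 = e^3.5812 = 35.918, so t = 45.918.
T = 100·t = 4592 K → 4600 K to the nearest 100 K.

4600 K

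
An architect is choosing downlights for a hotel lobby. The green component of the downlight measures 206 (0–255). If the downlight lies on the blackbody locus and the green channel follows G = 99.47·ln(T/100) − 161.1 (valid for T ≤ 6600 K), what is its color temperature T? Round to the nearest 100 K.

ln t = (206 + 161.1) / 99.47 = 3.6906.
t = e^3.6906 = 40.067.
T = 100·t = 4007 K → 4000 K to the nearest 100 K.

4000 K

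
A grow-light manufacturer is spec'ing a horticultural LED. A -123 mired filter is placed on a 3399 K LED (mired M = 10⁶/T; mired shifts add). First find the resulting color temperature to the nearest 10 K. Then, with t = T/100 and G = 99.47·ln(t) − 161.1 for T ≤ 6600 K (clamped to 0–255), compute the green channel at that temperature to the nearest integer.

243

M_in = 10⁶/3399 = 294.20; M_out = 294.20 + (-123) = 171.20.
T_out = 10⁶/171.20 = 5841.0 K → 5840 K; t = 58.4.
G = 99.47·ln 58.4 − 161.1 = 99.47·4.0673 − 161.1 = 243.476.
Rounded: 243.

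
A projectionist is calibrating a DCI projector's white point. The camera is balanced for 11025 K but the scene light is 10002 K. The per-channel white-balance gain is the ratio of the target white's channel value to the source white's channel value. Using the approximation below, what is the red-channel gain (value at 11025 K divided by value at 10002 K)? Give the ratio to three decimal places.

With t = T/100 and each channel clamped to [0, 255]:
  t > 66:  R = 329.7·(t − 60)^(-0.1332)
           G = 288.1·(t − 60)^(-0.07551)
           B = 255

0.970

At 10002 K (t = 100.02):
  R = 329.7·(100.02 − 60)^(-0.1332) = 329.7·40.02^(-0.1332) = 329.7·0.61175 = 201.695.
At 11025 K (t = 110.25):
  R = 329.7·(110.25 − 60)^(-0.1332) = 329.7·50.25^(-0.1332) = 329.7·0.59348 = 195.672.
Gain = 195.672 / 201.695 = 0.9701 → 0.970.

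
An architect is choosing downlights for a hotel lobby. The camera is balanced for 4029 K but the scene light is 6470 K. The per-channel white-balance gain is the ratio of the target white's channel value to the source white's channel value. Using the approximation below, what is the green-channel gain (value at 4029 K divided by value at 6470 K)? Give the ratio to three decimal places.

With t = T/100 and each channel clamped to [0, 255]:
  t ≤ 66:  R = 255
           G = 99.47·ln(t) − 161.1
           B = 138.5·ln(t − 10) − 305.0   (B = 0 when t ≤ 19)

At 6470 K (t = 64.7):
  G = 99.47·ln 64.7 − 161.1 = 99.47·4.1698 − 161.1 = 253.666.
At 4029 K (t = 40.29):
  G = 99.47·ln 40.29 − 161.1 = 99.47·3.6961 − 161.1 = 206.551.
Gain = 206.551 / 253.666 = 0.8143 → 0.814.

0.814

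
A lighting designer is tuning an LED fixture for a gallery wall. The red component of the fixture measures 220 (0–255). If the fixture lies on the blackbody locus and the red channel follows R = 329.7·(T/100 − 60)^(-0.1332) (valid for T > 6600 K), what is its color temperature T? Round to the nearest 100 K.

8100 K

(t − 60)^(-0.1332) = 220/329.7 = 0.66727.
t − 60 = 0.66727^(1/-0.1332) = 0.66727^(-7.508) = 20.847, so t = 80.847.
T = 100·t = 8085 K → 8100 K to the nearest 100 K.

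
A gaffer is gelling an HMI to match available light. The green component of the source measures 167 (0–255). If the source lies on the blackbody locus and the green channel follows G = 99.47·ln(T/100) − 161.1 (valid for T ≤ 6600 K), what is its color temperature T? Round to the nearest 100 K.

2700 K

ln t = (167 + 161.1) / 99.47 = 3.2985.
t = e^3.2985 = 27.072.
T = 100·t = 2707 K → 2700 K to the nearest 100 K.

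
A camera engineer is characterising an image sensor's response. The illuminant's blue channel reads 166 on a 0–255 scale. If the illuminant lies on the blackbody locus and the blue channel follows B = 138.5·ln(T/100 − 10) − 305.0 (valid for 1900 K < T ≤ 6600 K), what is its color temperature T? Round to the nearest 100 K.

4000 K

ln(t − 10) = (166 + 305.0) / 138.5 = 3.4007.
t − 10 = e^3.4007 = 29.986, so t = 39.986.
T = 100·t = 3999 K → 4000 K to the nearest 100 K.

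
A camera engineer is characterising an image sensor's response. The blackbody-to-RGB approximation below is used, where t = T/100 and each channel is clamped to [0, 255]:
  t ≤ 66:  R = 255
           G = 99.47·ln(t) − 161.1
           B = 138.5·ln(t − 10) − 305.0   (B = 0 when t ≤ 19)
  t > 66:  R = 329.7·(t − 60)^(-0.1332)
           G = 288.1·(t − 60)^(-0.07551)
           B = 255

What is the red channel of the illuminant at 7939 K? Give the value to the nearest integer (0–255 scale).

t = 7939/100 = 79.39; the t > 66 branch applies.
R = 329.7·(79.39 − 60)^(-0.1332) = 329.7·19.39^(-0.1332) = 329.7·0.67374 = 222.133.
Rounded: 222.

222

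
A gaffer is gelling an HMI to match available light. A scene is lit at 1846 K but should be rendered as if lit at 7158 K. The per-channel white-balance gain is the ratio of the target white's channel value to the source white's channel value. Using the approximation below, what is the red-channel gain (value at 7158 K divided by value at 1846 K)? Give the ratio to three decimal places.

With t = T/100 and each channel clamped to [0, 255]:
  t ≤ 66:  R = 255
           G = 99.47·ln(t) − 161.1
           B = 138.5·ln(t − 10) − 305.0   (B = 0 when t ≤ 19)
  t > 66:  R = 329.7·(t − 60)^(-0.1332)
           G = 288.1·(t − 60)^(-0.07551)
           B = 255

0.933

At 1846 K (t = 18.46):
  R = 255 by definition for t ≤ 66.
At 7158 K (t = 71.58):
  R = 329.7·(71.58 − 60)^(-0.1332) = 329.7·11.58^(-0.1332) = 329.7·0.72163 = 237.921.
Gain = 237.921 / 255.000 = 0.9330 → 0.933.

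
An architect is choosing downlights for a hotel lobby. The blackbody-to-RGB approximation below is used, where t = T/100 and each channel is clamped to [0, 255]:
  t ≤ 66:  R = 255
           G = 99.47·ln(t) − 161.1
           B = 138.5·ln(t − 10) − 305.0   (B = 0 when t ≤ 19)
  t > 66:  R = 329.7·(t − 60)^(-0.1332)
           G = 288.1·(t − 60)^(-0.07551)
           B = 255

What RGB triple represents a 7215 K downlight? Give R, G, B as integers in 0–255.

R=236, G=239, B=255

t = 7215/100 = 72.15; the t > 66 branch applies.
R = 329.7·(72.15 − 60)^(-0.1332) = 329.7·12.15^(-0.1332) = 329.7·0.71703 = 236.403.
G = 288.1·(72.15 − 60)^(-0.07551) = 288.1·12.15^(-0.07551) = 288.1·0.82814 = 238.587.
B = 255 by definition for t > 66.
Rounded: (236, 239, 255).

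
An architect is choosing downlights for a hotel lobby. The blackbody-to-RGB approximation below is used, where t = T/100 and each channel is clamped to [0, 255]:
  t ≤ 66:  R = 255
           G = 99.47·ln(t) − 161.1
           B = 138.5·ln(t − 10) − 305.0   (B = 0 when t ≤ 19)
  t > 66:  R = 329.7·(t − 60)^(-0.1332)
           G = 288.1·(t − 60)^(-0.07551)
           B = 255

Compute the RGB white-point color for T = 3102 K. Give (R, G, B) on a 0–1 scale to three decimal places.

(1.000, 0.708, 0.458)

t = 3102/100 = 31.02; the t ≤ 66 branch applies.
R = 255 by definition for t ≤ 66.
G = 99.47·ln 31.02 − 161.1 = 99.47·3.4346 − 161.1 = 180.543.
B = 138.5·ln(31.02 − 10) − 305.0 = 138.5·ln 21.02 − 305.0 = 138.5·3.0455 − 305.0 = 116.798.
Dividing each by 255: (1.0000, 0.7080, 0.4580) → (1.000, 0.708, 0.458).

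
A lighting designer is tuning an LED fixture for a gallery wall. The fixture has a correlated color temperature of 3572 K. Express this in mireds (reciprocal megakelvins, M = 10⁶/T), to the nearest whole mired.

M = 10⁶ / 3572 = 279.955 → 280 mireds.

280 mireds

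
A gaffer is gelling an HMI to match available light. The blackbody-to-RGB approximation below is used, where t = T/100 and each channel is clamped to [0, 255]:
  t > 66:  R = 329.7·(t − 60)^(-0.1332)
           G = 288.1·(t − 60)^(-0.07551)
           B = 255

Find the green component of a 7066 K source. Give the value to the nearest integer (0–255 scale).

t = 7066/100 = 70.66; the t > 66 branch applies.
G = 288.1·(70.66 − 60)^(-0.07551) = 288.1·10.66^(-0.07551) = 288.1·0.83636 = 240.956.
Rounded: 241.

241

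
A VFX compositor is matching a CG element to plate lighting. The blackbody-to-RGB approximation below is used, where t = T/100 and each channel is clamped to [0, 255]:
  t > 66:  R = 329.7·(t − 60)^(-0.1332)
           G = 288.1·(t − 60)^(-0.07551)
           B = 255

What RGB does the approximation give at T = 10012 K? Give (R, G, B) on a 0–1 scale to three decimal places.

(0.791, 0.855, 1.000)

t = 10012/100 = 100.12; the t > 66 branch applies.
R = 329.7·(100.12 − 60)^(-0.1332) = 329.7·40.12^(-0.1332) = 329.7·0.61155 = 201.628.
G = 288.1·(100.12 − 60)^(-0.07551) = 288.1·40.12^(-0.07551) = 288.1·0.75671 = 218.009.
B = 255 by definition for t > 66.
Dividing each by 255: (0.7907, 0.8549, 1.0000) → (0.791, 0.855, 1.000).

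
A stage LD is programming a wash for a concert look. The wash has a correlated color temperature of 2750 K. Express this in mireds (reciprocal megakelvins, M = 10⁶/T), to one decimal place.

M = 10⁶ / 2750 = 363.636 → 363.6 mireds.

363.6 mireds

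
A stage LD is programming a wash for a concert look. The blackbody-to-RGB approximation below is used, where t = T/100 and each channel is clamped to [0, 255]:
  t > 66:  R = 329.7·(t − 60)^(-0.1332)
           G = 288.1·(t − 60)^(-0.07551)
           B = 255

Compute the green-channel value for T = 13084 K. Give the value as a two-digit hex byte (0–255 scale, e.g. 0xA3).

t = 13084/100 = 130.84; the t > 66 branch applies.
G = 288.1·(130.84 − 60)^(-0.07551) = 288.1·70.84^(-0.07551) = 288.1·0.72491 = 208.847.
Rounded: 209; in hex, 0xD1.

0xD1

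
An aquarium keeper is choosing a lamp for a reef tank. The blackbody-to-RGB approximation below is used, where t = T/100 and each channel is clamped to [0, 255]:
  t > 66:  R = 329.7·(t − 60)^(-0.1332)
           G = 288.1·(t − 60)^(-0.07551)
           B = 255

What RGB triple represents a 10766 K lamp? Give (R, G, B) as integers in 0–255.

(197, 215, 255)

t = 10766/100 = 107.66; the t > 66 branch applies.
R = 329.7·(107.66 − 60)^(-0.1332) = 329.7·47.66^(-0.1332) = 329.7·0.59768 = 197.056.
G = 288.1·(107.66 − 60)^(-0.07551) = 288.1·47.66^(-0.07551) = 288.1·0.74693 = 215.192.
B = 255 by definition for t > 66.
Rounded: (197, 215, 255).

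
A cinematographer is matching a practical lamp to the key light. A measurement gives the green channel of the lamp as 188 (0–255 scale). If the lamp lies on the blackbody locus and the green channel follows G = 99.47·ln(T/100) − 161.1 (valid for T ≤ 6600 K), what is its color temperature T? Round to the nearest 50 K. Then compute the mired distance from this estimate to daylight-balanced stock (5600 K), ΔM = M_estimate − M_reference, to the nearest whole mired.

+120 mireds

ln t = (188 + 161.1) / 99.47 = 3.5096.
t = e^3.5096 = 33.435.
T = 100·t = 3343 K → 3350 K to the nearest 50 K.
M_estimate = 10⁶/3350 = 298.51; M_reference = 10⁶/5600 = 178.57.
ΔM = 298.51 − 178.57 = 119.94 → +120 mireds.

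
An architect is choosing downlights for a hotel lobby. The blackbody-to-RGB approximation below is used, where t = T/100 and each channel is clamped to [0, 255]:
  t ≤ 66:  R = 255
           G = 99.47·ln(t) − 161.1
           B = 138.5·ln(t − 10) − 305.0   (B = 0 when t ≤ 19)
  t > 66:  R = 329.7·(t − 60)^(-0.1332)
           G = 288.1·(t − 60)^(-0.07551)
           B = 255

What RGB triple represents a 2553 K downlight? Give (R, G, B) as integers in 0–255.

t = 2553/100 = 25.53; the t ≤ 66 branch applies.
R = 255 by definition for t ≤ 66.
G = 99.47·ln 25.53 − 161.1 = 99.47·3.2399 − 161.1 = 161.168.
B = 138.5·ln(25.53 − 10) − 305.0 = 138.5·ln 15.53 − 305.0 = 138.5·2.7428 − 305.0 = 74.874.
Rounded: (255, 161, 75).

(255, 161, 75)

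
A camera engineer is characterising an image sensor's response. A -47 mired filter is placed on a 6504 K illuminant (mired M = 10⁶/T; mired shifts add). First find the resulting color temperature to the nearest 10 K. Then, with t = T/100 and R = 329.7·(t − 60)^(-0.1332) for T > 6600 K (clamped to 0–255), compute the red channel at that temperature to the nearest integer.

M_in = 10⁶/6504 = 153.75; M_out = 153.75 + (-47) = 106.75.
T_out = 10⁶/106.75 = 9367.5 K → 9370 K; t = 93.7.
R = 329.7·(93.7 − 60)^(-0.1332) = 329.7·33.7^(-0.1332) = 329.7·0.62592 = 206.366.
Rounded: 206.

206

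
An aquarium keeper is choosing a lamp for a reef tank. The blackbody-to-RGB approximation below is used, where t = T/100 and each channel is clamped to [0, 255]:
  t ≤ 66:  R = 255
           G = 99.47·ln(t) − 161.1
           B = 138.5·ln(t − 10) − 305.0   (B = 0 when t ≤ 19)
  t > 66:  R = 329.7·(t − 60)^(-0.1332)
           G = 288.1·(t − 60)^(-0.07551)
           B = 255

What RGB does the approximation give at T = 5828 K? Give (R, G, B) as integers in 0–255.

t = 5828/100 = 58.28; the t ≤ 66 branch applies.
R = 255 by definition for t ≤ 66.
G = 99.47·ln 58.28 − 161.1 = 99.47·4.0653 − 161.1 = 243.271.
B = 138.5·ln(58.28 − 10) − 305.0 = 138.5·ln 48.28 − 305.0 = 138.5·3.8770 − 305.0 = 231.967.
Rounded: (255, 243, 232).

(255, 243, 232)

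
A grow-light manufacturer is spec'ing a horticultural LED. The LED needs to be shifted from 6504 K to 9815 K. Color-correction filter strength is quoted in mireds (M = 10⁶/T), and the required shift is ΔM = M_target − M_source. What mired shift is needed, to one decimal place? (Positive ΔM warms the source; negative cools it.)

M_source = 10⁶/6504 = 153.752; M_target = 10⁶/9815 = 101.885.
ΔM = 101.885 − 153.752 = -51.867 → -51.9 mireds, a cooling shift.

-51.9 mireds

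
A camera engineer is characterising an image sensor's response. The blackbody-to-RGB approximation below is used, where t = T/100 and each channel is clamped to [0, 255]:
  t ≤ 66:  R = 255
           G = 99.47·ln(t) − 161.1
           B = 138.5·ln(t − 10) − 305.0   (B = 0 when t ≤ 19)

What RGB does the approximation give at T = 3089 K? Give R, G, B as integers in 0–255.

R=255, G=180, B=116

t = 3089/100 = 30.89; the t ≤ 66 branch applies.
R = 255 by definition for t ≤ 66.
G = 99.47·ln 30.89 − 161.1 = 99.47·3.4304 − 161.1 = 180.125.
B = 138.5·ln(30.89 − 10) − 305.0 = 138.5·ln 20.89 − 305.0 = 138.5·3.0393 − 305.0 = 115.939.
Rounded: (255, 180, 116).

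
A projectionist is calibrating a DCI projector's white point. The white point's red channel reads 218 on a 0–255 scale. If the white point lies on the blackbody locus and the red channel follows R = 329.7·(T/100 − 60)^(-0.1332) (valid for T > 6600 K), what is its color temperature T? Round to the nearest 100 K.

8200 K

(t − 60)^(-0.1332) = 218/329.7 = 0.66121.
t − 60 = 0.66121^(1/-0.1332) = 0.66121^(-7.508) = 22.326, so t = 82.326.
T = 100·t = 8233 K → 8200 K to the nearest 100 K.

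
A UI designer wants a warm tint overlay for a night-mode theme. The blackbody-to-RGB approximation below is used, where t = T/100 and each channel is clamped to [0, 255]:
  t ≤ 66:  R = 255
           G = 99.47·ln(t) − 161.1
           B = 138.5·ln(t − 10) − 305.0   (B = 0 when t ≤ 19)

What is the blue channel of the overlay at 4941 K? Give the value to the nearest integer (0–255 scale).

t = 4941/100 = 49.41; the t ≤ 66 branch applies.
B = 138.5·ln(49.41 − 10) − 305.0 = 138.5·ln 39.41 − 305.0 = 138.5·3.6740 − 305.0 = 203.852.
Rounded: 204.

204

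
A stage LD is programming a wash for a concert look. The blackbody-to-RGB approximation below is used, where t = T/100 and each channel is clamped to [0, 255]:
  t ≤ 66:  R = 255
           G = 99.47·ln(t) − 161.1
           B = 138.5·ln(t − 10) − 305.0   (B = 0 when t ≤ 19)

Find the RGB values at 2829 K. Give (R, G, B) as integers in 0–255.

t = 2829/100 = 28.29; the t ≤ 66 branch applies.
R = 255 by definition for t ≤ 66.
G = 99.47·ln 28.29 − 161.1 = 99.47·3.3425 − 161.1 = 171.379.
B = 138.5·ln(28.29 − 10) − 305.0 = 138.5·ln 18.29 − 305.0 = 138.5·2.9064 − 305.0 = 97.530.
Rounded: (255, 171, 98).

(255, 171, 98)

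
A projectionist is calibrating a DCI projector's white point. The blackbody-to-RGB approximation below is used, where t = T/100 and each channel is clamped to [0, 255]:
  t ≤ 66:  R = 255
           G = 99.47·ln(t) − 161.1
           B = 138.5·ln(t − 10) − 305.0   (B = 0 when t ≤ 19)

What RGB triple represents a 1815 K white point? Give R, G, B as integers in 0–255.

t = 1815/100 = 18.15; the t ≤ 66 branch applies.
R = 255 by definition for t ≤ 66.
G = 99.47·ln 18.15 − 161.1 = 99.47·2.8987 − 161.1 = 127.231.
t = 18.15 ≤ 19, so B = 0.
Rounded: (255, 127, 0).

R=255, G=127, B=0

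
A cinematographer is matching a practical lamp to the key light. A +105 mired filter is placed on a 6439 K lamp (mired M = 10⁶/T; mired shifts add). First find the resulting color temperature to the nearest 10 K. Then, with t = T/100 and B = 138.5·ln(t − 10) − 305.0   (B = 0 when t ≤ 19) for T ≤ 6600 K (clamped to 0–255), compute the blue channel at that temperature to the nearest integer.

M_in = 10⁶/6439 = 155.30; M_out = 155.30 + (+105) = 260.30.
T_out = 10⁶/260.30 = 3841.7 K → 3840 K; t = 38.4.
B = 138.5·ln(38.4 − 10) − 305.0 = 138.5·ln 28.4 − 305.0 = 138.5·3.3464 − 305.0 = 158.475.
Rounded: 158.

158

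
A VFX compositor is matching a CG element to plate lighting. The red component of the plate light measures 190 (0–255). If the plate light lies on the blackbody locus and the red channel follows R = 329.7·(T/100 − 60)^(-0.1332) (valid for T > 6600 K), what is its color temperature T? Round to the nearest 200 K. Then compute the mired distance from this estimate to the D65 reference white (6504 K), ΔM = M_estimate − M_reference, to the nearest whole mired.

(t − 60)^(-0.1332) = 190/329.7 = 0.57628.
t − 60 = 0.57628^(1/-0.1332) = 0.57628^(-7.508) = 62.667, so t = 122.667.
T = 100·t = 12267 K → 12200 K to the nearest 200 K.
M_estimate = 10⁶/12200 = 81.97; M_reference = 10⁶/6504 = 153.75.
ΔM = 81.97 − 153.75 = -71.78 → -72 mireds.

-72 mireds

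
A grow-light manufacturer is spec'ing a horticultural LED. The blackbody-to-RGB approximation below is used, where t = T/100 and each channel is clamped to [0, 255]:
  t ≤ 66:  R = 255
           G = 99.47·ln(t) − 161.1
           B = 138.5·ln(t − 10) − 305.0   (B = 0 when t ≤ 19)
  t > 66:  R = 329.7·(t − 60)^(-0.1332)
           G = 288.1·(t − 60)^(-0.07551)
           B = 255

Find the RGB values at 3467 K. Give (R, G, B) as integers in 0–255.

t = 3467/100 = 34.67; the t ≤ 66 branch applies.
R = 255 by definition for t ≤ 66.
G = 99.47·ln 34.67 − 161.1 = 99.47·3.5459 − 161.1 = 191.608.
B = 138.5·ln(34.67 − 10) − 305.0 = 138.5·ln 24.67 − 305.0 = 138.5·3.2056 − 305.0 = 138.974.
Rounded: (255, 192, 139).

(255, 192, 139)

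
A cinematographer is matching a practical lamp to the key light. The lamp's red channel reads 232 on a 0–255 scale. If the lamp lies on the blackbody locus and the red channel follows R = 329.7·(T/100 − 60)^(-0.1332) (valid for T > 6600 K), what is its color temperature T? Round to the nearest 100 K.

7400 K

(t − 60)^(-0.1332) = 232/329.7 = 0.70367.
t − 60 = 0.70367^(1/-0.1332) = 0.70367^(-7.508) = 13.992, so t = 73.992.
T = 100·t = 7399 K → 7400 K to the nearest 100 K.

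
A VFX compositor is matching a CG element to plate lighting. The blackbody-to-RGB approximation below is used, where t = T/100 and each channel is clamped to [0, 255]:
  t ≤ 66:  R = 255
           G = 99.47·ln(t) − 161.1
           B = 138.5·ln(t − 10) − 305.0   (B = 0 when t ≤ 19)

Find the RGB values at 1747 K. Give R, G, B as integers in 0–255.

t = 1747/100 = 17.47; the t ≤ 66 branch applies.
R = 255 by definition for t ≤ 66.
G = 99.47·ln 17.47 − 161.1 = 99.47·2.8605 − 161.1 = 123.432.
t = 17.47 ≤ 19, so B = 0.
Rounded: (255, 123, 0).

R=255, G=123, B=0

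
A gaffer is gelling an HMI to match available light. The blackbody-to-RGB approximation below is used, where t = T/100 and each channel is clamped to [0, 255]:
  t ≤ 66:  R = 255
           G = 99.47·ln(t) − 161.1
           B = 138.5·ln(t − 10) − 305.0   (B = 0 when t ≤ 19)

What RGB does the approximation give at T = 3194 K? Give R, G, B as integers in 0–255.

t = 3194/100 = 31.94; the t ≤ 66 branch applies.
R = 255 by definition for t ≤ 66.
G = 99.47·ln 31.94 − 161.1 = 99.47·3.4639 − 161.1 = 183.450.
B = 138.5·ln(31.94 − 10) − 305.0 = 138.5·ln 21.94 − 305.0 = 138.5·3.0883 − 305.0 = 122.731.
Rounded: (255, 183, 123).

R=255, G=183, B=123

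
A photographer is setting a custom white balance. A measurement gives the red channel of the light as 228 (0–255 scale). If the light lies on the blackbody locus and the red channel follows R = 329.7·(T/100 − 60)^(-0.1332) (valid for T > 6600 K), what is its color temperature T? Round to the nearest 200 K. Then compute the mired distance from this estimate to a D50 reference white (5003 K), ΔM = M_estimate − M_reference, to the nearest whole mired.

-68 mireds

(t − 60)^(-0.1332) = 228/329.7 = 0.69154.
t − 60 = 0.69154^(1/-0.1332) = 0.69154^(-7.508) = 15.943, so t = 75.943.
T = 100·t = 7594 K → 7600 K to the nearest 200 K.
M_estimate = 10⁶/7600 = 131.58; M_reference = 10⁶/5003 = 199.88.
ΔM = 131.58 − 199.88 = -68.30 → -68 mireds.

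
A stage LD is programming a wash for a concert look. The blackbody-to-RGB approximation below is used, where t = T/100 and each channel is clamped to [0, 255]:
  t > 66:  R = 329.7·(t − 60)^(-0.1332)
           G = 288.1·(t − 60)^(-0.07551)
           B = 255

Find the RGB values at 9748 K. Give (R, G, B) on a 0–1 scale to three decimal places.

(0.798, 0.859, 1.000)

t = 9748/100 = 97.48; the t > 66 branch applies.
R = 329.7·(97.48 − 60)^(-0.1332) = 329.7·37.48^(-0.1332) = 329.7·0.61712 = 203.465.
G = 288.1·(97.48 − 60)^(-0.07551) = 288.1·37.48^(-0.07551) = 288.1·0.76061 = 219.132.
B = 255 by definition for t > 66.
Dividing each by 255: (0.7979, 0.8593, 1.0000) → (0.798, 0.859, 1.000).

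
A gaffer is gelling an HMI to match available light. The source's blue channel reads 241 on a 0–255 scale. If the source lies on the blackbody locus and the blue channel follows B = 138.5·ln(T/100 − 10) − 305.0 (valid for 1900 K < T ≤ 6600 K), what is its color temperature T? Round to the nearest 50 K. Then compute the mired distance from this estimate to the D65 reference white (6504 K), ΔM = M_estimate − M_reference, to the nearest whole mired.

ln(t − 10) = (241 + 305.0) / 138.5 = 3.9422.
t − 10 = e^3.9422 = 51.534, so t = 61.534.
T = 100·t = 6153 K → 6150 K to the nearest 50 K.
M_estimate = 10⁶/6150 = 162.60; M_reference = 10⁶/6504 = 153.75.
ΔM = 162.60 − 153.75 = 8.85 → +9 mireds.

+9 mireds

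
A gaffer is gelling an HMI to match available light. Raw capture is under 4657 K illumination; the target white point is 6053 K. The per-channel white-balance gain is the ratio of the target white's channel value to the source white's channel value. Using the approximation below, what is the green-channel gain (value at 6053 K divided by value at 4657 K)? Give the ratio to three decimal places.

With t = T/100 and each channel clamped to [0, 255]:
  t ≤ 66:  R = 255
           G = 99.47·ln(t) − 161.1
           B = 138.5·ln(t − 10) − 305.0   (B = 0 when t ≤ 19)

1.118

At 4657 K (t = 46.57):
  G = 99.47·ln 46.57 − 161.1 = 99.47·3.8410 − 161.1 = 220.960.
At 6053 K (t = 60.53):
  G = 99.47·ln 60.53 − 161.1 = 99.47·4.1031 − 161.1 = 247.039.
Gain = 247.039 / 220.960 = 1.1180 → 1.118.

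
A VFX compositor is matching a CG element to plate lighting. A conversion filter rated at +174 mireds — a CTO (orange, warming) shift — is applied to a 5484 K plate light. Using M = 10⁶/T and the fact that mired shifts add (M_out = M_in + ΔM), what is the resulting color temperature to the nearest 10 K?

2810 K

M_in = 10⁶/5484 = 182.35 mireds.
M_out = 182.35 + (+174) = 356.35 mireds.
T_out = 10⁶/356.35 = 2806.2 K → 2810 K.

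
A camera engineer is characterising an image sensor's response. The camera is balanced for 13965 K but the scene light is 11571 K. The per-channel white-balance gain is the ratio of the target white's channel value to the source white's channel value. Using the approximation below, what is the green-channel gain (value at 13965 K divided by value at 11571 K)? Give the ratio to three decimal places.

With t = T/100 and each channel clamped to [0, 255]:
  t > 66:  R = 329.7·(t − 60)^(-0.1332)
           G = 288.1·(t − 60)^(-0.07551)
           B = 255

0.973

At 11571 K (t = 115.71):
  G = 288.1·(115.71 − 60)^(-0.07551) = 288.1·55.71^(-0.07551) = 288.1·0.73818 = 212.671.
At 13965 K (t = 139.65):
  G = 288.1·(139.65 − 60)^(-0.07551) = 288.1·79.65^(-0.07551) = 288.1·0.71852 = 207.007.
Gain = 207.007 / 212.671 = 0.9734 → 0.973.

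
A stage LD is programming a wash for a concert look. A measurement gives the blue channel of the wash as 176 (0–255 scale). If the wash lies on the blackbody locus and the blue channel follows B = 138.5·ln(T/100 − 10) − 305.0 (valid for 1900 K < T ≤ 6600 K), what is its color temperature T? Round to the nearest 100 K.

ln(t − 10) = (176 + 305.0) / 138.5 = 3.4729.
t − 10 = e^3.4729 = 32.231, so t = 42.231.
T = 100·t = 4223 K → 4200 K to the nearest 100 K.

4200 K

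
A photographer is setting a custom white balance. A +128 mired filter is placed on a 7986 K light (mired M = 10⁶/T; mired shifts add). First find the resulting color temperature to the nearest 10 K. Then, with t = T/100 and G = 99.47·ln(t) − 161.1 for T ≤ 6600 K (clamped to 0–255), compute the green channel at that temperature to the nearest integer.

M_in = 10⁶/7986 = 125.22; M_out = 125.22 + (+128) = 253.22.
T_out = 10⁶/253.22 = 3949.1 K → 3950 K; t = 39.5.
G = 99.47·ln 39.5 − 161.1 = 99.47·3.6763 − 161.1 = 204.582.
Rounded: 205.

205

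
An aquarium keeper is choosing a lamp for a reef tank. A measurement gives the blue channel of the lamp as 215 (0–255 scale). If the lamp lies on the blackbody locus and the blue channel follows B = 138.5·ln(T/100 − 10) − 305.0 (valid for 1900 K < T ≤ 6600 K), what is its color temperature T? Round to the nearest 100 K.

5300 K

ln(t − 10) = (215 + 305.0) / 138.5 = 3.7545.
t − 10 = e^3.7545 = 42.713, so t = 52.713.
T = 100·t = 5271 K → 5300 K to the nearest 100 K.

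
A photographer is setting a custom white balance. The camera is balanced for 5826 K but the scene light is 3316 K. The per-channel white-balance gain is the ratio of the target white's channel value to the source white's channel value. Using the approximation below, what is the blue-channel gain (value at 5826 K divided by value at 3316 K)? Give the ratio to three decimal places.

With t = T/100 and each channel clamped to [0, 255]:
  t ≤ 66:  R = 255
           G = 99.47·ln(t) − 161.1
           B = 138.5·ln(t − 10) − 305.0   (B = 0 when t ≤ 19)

1.781

At 3316 K (t = 33.16):
  B = 138.5·ln(33.16 − 10) − 305.0 = 138.5·ln 23.16 − 305.0 = 138.5·3.1424 − 305.0 = 130.226.
At 5826 K (t = 58.26):
  B = 138.5·ln(58.26 − 10) − 305.0 = 138.5·ln 48.26 − 305.0 = 138.5·3.8766 − 305.0 = 231.910.
Gain = 231.910 / 130.226 = 1.7808 → 1.781.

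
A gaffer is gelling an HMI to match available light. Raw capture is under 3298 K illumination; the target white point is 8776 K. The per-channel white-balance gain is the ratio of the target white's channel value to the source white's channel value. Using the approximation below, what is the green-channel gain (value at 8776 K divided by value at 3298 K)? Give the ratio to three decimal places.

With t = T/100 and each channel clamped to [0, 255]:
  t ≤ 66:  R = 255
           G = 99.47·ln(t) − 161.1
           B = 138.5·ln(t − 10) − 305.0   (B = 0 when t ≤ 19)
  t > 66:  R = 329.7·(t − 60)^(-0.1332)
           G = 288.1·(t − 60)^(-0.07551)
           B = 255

At 3298 K (t = 32.98):
  G = 99.47·ln 32.98 − 161.1 = 99.47·3.4959 − 161.1 = 186.637.
At 8776 K (t = 87.76):
  G = 288.1·(87.76 − 60)^(-0.07551) = 288.1·27.76^(-0.07551) = 288.1·0.77805 = 224.156.
Gain = 224.156 / 186.637 = 1.2010 → 1.201.

1.201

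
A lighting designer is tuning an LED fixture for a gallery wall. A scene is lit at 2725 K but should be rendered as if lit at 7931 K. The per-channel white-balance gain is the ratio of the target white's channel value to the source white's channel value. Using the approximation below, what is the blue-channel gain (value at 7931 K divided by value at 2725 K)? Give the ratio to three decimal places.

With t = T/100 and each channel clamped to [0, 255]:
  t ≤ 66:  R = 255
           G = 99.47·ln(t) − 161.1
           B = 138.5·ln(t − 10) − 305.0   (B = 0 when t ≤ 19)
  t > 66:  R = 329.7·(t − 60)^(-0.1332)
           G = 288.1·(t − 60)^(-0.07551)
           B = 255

At 2725 K (t = 27.25):
  B = 138.5·ln(27.25 − 10) − 305.0 = 138.5·ln 17.25 − 305.0 = 138.5·2.8478 − 305.0 = 89.422.
At 7931 K (t = 79.31):
  B = 255 by definition for t > 66.
Gain = 255.000 / 89.422 = 2.8516 → 2.852.

2.852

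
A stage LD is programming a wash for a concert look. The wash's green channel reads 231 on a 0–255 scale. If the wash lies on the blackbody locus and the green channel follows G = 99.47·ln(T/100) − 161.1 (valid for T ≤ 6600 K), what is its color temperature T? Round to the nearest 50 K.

5150 K

ln t = (231 + 161.1) / 99.47 = 3.9419.
t = e^3.9419 = 51.516.
T = 100·t = 5152 K → 5150 K to the nearest 50 K.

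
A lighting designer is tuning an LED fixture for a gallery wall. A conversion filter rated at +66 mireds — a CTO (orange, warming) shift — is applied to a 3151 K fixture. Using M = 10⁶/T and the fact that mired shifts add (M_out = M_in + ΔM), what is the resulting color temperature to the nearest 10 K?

2610 K

M_in = 10⁶/3151 = 317.36 mireds.
M_out = 317.36 + (+66) = 383.36 mireds.
T_out = 10⁶/383.36 = 2608.5 K → 2610 K.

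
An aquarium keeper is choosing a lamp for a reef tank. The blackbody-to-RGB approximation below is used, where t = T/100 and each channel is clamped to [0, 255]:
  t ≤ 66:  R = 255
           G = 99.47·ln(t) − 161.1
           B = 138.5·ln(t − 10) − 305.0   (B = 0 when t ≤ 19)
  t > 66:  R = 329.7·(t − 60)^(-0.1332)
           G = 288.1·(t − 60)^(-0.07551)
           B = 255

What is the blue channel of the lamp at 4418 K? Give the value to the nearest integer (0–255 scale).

t = 4418/100 = 44.18; the t ≤ 66 branch applies.
B = 138.5·ln(44.18 − 10) − 305.0 = 138.5·ln 34.18 − 305.0 = 138.5·3.5316 − 305.0 = 184.132.
Rounded: 184.

184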